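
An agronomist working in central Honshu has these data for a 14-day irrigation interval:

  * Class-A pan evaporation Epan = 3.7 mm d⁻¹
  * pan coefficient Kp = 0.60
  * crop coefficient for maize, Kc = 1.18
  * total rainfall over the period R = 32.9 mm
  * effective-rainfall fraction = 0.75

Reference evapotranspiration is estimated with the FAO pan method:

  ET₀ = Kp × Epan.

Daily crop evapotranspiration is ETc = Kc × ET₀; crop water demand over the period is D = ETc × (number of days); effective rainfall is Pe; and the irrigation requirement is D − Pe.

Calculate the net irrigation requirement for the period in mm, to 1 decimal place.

ET₀ = 0.60 × 3.7 = 2.2200 mm/d
ETc = Kc × ET₀ = 1.18 × 2.2200 = 2.6196 mm/d
Crop demand D = ETc × 14 d = 2.6196 × 14 = 36.674 mm
Pe = 0.75 × 32.9 = 24.675 mm
D − Pe = 36.674 − 24.675 = 11.999 mm

12.0 mm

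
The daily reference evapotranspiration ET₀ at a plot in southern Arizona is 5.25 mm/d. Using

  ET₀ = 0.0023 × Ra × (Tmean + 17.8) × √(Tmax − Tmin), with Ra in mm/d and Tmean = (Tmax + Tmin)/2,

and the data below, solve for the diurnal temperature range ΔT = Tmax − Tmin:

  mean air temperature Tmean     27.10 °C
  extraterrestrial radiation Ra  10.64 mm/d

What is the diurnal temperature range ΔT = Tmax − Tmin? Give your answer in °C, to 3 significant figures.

√ΔT = ET₀ / [0.0023 × Ra × (Tmean+17.8)] = 5.25 / (0.0023 × 10.64 × 44.90) = 4.7780
ΔT = 4.7780² = 22.829 °C

22.8 °C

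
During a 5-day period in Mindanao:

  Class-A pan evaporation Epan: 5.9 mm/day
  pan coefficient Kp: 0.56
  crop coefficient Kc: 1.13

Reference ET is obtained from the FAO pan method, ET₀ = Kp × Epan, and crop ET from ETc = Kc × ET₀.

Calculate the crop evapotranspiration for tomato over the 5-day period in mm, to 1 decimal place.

18.7 mm

ET₀ = 0.56 × 5.9 = 3.3040 mm/d
ETc = Kc × ET₀ = 1.13 × 3.3040 = 3.7335 mm/d
Over 5 days: 3.7335 × 5 = 18.668 mm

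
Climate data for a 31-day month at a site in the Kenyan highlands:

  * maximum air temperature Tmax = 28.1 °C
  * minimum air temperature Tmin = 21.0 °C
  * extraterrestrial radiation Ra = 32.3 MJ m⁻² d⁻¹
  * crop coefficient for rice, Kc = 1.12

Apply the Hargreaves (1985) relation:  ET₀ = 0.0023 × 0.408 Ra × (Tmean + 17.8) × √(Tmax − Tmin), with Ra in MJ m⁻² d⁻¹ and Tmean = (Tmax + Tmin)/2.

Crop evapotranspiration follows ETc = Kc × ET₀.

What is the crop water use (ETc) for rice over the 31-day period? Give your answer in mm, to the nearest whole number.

119 mm

Tmean = (28.1 + 21.0)/2 = 24.55 °C
0.408 Ra = 0.408 × 32.3 = 13.1784 mm/d equivalent
ET₀ = 0.0023 × 13.1784 × (24.55 + 17.8) × √7.1 = 0.0023 × 13.1784 × 42.35 × 2.6646 = 3.4204 mm/d
ETc = Kc × ET₀ = 1.12 × 3.4204 = 3.8308 mm/d
Over 31 days: 3.8308 × 31 = 118.755 mm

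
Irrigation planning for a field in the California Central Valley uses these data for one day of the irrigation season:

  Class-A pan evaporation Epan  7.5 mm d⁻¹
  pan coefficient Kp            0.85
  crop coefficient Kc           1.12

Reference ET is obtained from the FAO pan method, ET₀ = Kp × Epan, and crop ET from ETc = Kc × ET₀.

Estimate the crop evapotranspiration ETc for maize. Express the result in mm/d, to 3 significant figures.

7.14 mm/d

ET₀ = 0.85 × 7.5 = 6.3750 mm/d
ETc = Kc × ET₀ = 1.12 × 6.3750 = 7.1400 mm/d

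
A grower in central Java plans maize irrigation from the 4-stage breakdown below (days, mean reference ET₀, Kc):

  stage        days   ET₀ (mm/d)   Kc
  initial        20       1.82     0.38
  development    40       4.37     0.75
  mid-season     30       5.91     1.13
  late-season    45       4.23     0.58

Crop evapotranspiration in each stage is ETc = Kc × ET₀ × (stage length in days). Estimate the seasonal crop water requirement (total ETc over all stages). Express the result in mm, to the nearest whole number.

456 mm

initial: 0.38 × 1.82 × 20 = 13.83 mm
development: 0.75 × 4.37 × 40 = 131.10 mm
mid-season: 1.13 × 5.91 × 30 = 200.35 mm
late-season: 0.58 × 4.23 × 45 = 110.40 mm
Seasonal total = 455.68 mm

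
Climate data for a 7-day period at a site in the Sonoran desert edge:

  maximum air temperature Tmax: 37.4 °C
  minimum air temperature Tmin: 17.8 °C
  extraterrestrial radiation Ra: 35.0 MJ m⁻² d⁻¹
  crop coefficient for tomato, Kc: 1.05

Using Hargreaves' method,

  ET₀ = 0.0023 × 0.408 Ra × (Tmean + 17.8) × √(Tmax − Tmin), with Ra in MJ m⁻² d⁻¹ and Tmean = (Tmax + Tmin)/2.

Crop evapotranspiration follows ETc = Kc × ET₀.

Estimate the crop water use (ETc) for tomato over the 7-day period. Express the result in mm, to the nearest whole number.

49 mm

Tmean = (37.4 + 17.8)/2 = 27.60 °C
0.408 Ra = 0.408 × 35.0 = 14.2800 mm/d equivalent
ET₀ = 0.0023 × 14.2800 × (27.60 + 17.8) × √19.6 = 0.0023 × 14.2800 × 45.40 × 4.4272 = 6.6015 mm/d
ETc = Kc × ET₀ = 1.05 × 6.6015 = 6.9316 mm/d
Over 7 days: 6.9316 × 7 = 48.521 mm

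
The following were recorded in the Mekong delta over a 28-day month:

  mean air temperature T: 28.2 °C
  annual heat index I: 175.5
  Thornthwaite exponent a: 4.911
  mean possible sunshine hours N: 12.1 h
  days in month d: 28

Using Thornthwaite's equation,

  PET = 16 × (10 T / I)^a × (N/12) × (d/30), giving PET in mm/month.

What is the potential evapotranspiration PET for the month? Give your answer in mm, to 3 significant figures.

10T/I = 10 × 28.2 / 175.5 = 1.6068
(10T/I)^a = 1.6068^4.911 = 10.2678
Uncorrected PET = 16 × 10.2678 = 164.285 mm
Correction = (N/12)(d/30) = (12.1/12)(28/30) = 0.9411
PET = 164.285 × 0.9411 = 154.609 mm/month

155 mm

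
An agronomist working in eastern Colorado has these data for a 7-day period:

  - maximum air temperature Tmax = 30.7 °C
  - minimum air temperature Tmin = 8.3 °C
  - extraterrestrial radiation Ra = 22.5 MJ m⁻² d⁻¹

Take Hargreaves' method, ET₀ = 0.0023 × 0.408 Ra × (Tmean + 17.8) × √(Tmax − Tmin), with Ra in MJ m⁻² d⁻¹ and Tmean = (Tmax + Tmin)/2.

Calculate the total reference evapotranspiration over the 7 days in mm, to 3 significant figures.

Tmean = (30.7 + 8.3)/2 = 19.50 °C
0.408 Ra = 0.408 × 22.5 = 9.1800 mm/d equivalent
ET₀ = 0.0023 × 9.1800 × (19.50 + 17.8) × √22.4 = 0.0023 × 9.1800 × 37.30 × 4.7329 = 3.7274 mm/d
Over 7 days: 3.7274 × 7 = 26.092 mm

26.1 mm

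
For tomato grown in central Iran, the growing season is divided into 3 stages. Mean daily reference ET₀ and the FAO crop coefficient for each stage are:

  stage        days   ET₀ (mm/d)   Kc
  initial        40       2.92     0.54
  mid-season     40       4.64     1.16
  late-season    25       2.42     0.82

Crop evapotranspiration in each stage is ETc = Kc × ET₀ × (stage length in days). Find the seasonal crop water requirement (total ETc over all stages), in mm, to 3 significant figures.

328 mm

initial: 0.54 × 2.92 × 40 = 63.07 mm
mid-season: 1.16 × 4.64 × 40 = 215.30 mm
late-season: 0.82 × 2.42 × 25 = 49.61 mm
Seasonal total = 327.98 mm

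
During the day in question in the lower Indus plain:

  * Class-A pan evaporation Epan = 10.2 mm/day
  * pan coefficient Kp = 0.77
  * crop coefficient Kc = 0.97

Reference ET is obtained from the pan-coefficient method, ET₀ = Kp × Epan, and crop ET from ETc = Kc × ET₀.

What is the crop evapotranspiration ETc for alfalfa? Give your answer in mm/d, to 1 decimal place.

7.6 mm/d

ET₀ = 0.77 × 10.2 = 7.8540 mm/d
ETc = Kc × ET₀ = 0.97 × 7.8540 = 7.6184 mm/d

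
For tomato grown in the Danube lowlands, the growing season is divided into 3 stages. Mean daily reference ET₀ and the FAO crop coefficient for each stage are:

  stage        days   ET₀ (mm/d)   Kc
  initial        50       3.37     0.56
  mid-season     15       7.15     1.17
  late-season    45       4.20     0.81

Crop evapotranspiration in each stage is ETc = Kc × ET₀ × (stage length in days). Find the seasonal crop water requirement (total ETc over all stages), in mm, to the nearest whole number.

373 mm

initial: 0.56 × 3.37 × 50 = 94.36 mm
mid-season: 1.17 × 7.15 × 15 = 125.48 mm
late-season: 0.81 × 4.20 × 45 = 153.09 mm
Seasonal total = 372.93 mm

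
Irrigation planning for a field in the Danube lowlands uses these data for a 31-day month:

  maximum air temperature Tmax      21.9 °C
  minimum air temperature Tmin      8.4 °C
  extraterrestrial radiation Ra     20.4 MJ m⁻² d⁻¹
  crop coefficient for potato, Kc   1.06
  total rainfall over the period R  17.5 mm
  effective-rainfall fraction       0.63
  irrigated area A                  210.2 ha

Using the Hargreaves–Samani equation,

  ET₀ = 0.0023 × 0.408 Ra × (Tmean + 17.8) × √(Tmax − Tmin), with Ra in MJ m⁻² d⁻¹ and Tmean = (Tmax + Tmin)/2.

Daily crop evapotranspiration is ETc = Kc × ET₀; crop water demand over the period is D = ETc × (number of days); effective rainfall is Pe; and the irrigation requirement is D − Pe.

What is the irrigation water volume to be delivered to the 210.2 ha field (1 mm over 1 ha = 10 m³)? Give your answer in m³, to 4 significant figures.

136900 m³

Tmean = (21.9 + 8.4)/2 = 15.15 °C
0.408 Ra = 0.408 × 20.4 = 8.3232 mm/d equivalent
ET₀ = 0.0023 × 8.3232 × (15.15 + 17.8) × √13.5 = 0.0023 × 8.3232 × 32.95 × 3.6742 = 2.3176 mm/d
ETc = Kc × ET₀ = 1.06 × 2.3176 = 2.4567 mm/d
Crop demand D = ETc × 31 d = 2.4567 × 31 = 76.158 mm
Pe = 0.63 × 17.5 = 11.025 mm
D − Pe = 76.158 − 11.025 = 65.133 mm
Volume = 65.133 mm × 210.2 ha × 10 = 136909.6 m³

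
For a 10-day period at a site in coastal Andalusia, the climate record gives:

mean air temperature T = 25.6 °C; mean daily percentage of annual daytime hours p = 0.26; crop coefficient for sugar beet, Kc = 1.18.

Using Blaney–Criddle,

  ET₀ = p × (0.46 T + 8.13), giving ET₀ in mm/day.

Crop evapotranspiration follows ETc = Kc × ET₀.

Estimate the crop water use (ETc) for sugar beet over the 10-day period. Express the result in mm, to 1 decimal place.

61.1 mm

ET₀ = 0.26 × (0.46 × 25.6 + 8.13) = 0.26 × 19.906 = 5.1756 mm/d
ETc = Kc × ET₀ = 1.18 × 5.1756 = 6.1072 mm/d
Over 10 days: 6.1072 × 10 = 61.072 mm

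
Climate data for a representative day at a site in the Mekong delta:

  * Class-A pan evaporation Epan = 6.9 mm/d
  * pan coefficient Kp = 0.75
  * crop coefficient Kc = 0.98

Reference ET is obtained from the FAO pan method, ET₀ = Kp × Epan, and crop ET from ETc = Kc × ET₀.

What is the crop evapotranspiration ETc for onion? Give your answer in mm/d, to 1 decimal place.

5.1 mm/d

ET₀ = 0.75 × 6.9 = 5.1750 mm/d
ETc = Kc × ET₀ = 0.98 × 5.1750 = 5.0715 mm/d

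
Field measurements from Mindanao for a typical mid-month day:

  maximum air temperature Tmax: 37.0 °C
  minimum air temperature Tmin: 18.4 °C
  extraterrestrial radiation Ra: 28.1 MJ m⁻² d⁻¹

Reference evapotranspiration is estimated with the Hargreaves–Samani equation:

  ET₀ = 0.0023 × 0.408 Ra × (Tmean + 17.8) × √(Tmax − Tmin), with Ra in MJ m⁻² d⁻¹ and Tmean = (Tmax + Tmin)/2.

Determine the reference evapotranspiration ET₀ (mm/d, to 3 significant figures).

5.17 mm/d

Tmean = (37.0 + 18.4)/2 = 27.70 °C
0.408 Ra = 0.408 × 28.1 = 11.4648 mm/d equivalent
ET₀ = 0.0023 × 11.4648 × (27.70 + 17.8) × √18.6 = 0.0023 × 11.4648 × 45.50 × 4.3128 = 5.1745 mm/d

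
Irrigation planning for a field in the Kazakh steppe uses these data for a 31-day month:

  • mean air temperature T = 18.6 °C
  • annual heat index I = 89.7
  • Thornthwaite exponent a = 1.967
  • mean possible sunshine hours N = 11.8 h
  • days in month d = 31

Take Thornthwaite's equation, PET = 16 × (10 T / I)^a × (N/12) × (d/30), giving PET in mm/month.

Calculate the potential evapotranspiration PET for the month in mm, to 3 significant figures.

68.2 mm

10T/I = 10 × 18.6 / 89.7 = 2.0736
(10T/I)^a = 2.0736^1.967 = 4.1976
Uncorrected PET = 16 × 4.1976 = 67.162 mm
Correction = (N/12)(d/30) = (11.8/12)(31/30) = 1.0161
PET = 67.162 × 1.0161 = 68.243 mm/month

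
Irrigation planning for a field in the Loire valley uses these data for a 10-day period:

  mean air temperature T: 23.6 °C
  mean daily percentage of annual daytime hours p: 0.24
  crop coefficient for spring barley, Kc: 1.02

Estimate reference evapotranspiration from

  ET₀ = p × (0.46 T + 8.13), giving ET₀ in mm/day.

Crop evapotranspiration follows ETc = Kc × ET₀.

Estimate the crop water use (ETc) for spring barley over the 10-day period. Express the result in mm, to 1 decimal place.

46.5 mm

ET₀ = 0.24 × (0.46 × 23.6 + 8.13) = 0.24 × 18.986 = 4.5566 mm/d
ETc = Kc × ET₀ = 1.02 × 4.5566 = 4.6477 mm/d
Over 10 days: 4.6477 × 10 = 46.477 mm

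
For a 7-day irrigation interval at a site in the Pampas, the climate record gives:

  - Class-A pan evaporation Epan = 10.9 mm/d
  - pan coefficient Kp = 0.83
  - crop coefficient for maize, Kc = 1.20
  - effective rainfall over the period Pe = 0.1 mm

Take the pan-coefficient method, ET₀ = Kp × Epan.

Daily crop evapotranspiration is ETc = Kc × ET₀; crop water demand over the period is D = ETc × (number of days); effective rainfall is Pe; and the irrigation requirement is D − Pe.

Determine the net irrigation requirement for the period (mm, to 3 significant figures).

ET₀ = 0.83 × 10.9 = 9.0470 mm/d
ETc = Kc × ET₀ = 1.20 × 9.0470 = 10.8564 mm/d
Crop demand D = ETc × 7 d = 10.8564 × 7 = 75.995 mm
D − Pe = 75.995 − 0.1 = 75.895 mm

75.9 mm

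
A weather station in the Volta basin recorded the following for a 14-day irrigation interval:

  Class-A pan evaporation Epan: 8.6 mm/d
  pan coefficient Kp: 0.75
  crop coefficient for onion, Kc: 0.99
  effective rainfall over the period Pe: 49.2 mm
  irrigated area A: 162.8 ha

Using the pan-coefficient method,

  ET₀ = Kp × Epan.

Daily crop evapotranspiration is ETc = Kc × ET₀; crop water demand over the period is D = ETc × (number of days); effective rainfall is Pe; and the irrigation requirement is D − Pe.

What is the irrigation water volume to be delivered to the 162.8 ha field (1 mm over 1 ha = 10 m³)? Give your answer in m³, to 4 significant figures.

65440 m³

ET₀ = 0.75 × 8.6 = 6.4500 mm/d
ETc = Kc × ET₀ = 0.99 × 6.4500 = 6.3855 mm/d
Crop demand D = ETc × 14 d = 6.3855 × 14 = 89.397 mm
D − Pe = 89.397 − 49.2 = 40.197 mm
Volume = 40.197 mm × 162.8 ha × 10 = 65440.7 m³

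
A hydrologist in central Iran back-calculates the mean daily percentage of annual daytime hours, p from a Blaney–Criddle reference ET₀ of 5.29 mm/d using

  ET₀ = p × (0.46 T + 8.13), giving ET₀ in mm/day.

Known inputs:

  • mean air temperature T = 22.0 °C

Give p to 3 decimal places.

p = ET₀ / (0.46 T + 8.13) = 5.29 / (0.46 × 22.0 + 8.13) = 5.29 / 18.250 = 0.2899

0.290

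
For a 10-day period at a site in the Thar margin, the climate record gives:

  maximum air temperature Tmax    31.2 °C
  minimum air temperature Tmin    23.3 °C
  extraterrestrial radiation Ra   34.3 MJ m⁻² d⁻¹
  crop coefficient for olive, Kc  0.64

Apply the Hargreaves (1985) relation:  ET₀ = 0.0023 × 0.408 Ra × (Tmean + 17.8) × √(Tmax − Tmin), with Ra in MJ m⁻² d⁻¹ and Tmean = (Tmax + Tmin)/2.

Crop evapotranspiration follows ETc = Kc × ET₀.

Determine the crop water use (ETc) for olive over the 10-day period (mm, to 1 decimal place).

Tmean = (31.2 + 23.3)/2 = 27.25 °C
0.408 Ra = 0.408 × 34.3 = 13.9944 mm/d equivalent
ET₀ = 0.0023 × 13.9944 × (27.25 + 17.8) × √7.9 = 0.0023 × 13.9944 × 45.05 × 2.8107 = 4.0756 mm/d
ETc = Kc × ET₀ = 0.64 × 4.0756 = 2.6084 mm/d
Over 10 days: 2.6084 × 10 = 26.084 mm

26.1 mm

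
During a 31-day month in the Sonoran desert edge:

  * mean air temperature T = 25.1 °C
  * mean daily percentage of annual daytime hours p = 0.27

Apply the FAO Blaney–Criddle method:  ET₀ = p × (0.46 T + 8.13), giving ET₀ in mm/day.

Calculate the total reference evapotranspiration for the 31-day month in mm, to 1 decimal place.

ET₀ = 0.27 × (0.46 × 25.1 + 8.13) = 0.27 × 19.676 = 5.3125 mm/d
Monthly total = 5.3125 × 31 = 164.688 mm

164.7 mm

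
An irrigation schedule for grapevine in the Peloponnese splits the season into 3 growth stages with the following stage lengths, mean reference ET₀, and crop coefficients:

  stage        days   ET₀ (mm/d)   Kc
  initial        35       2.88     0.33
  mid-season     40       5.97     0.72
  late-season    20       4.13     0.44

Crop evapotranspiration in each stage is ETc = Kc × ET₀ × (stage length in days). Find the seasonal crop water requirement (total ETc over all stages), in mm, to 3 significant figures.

initial: 0.33 × 2.88 × 35 = 33.26 mm
mid-season: 0.72 × 5.97 × 40 = 171.94 mm
late-season: 0.44 × 4.13 × 20 = 36.34 mm
Seasonal total = 241.54 mm

242 mm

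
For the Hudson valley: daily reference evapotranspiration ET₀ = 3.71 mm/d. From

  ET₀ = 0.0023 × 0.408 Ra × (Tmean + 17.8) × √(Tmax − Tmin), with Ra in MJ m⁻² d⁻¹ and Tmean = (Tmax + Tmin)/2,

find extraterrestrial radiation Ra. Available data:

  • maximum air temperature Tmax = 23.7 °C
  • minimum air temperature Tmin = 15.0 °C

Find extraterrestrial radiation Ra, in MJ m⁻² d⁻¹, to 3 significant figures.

Tmean = (23.7+15.0)/2 = 19.35 °C; ΔT = 8.7
Ra = ET₀ / [0.0023 × 0.408 × (Tmean+17.8) × √ΔT]
   = 3.71 / (0.0023 × 0.408 × 37.15 × 2.9496) = 36.080 MJ m⁻² d⁻¹

36.1 MJ m⁻² d⁻¹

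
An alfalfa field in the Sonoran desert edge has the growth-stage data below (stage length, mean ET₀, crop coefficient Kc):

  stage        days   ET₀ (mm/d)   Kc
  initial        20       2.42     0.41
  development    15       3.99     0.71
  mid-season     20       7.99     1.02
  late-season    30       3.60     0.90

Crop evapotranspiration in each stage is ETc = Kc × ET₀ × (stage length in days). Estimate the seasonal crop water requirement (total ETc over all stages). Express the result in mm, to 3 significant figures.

323 mm

initial: 0.41 × 2.42 × 20 = 19.84 mm
development: 0.71 × 3.99 × 15 = 42.49 mm
mid-season: 1.02 × 7.99 × 20 = 163.00 mm
late-season: 0.90 × 3.60 × 30 = 97.20 mm
Seasonal total = 322.53 mm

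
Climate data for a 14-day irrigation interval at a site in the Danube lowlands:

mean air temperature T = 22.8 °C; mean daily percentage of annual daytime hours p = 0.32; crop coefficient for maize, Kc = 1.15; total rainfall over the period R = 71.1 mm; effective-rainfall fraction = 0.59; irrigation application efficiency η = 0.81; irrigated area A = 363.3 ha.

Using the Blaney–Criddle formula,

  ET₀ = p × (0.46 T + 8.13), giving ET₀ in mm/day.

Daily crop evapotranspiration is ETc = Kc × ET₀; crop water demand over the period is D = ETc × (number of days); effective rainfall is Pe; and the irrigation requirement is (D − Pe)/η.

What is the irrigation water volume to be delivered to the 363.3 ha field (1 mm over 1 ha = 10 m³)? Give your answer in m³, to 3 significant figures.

ET₀ = 0.32 × (0.46 × 22.8 + 8.13) = 0.32 × 18.618 = 5.9578 mm/d
ETc = Kc × ET₀ = 1.15 × 5.9578 = 6.8515 mm/d
Crop demand D = ETc × 14 d = 6.8515 × 14 = 95.921 mm
Pe = 0.59 × 71.1 = 41.949 mm
D − Pe = 95.921 − 41.949 = 53.972 mm
Gross irrigation = 53.972 / 0.81 = 66.632 mm
Volume = 66.632 mm × 363.3 ha × 10 = 242074.1 m³

242000 m³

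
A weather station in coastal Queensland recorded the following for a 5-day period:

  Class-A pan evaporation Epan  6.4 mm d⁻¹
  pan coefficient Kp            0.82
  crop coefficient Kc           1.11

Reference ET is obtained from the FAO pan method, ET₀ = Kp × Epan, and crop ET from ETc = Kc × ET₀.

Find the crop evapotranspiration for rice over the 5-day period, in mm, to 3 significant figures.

ET₀ = 0.82 × 6.4 = 5.2480 mm/d
ETc = Kc × ET₀ = 1.11 × 5.2480 = 5.8253 mm/d
Over 5 days: 5.8253 × 5 = 29.127 mm

29.1 mm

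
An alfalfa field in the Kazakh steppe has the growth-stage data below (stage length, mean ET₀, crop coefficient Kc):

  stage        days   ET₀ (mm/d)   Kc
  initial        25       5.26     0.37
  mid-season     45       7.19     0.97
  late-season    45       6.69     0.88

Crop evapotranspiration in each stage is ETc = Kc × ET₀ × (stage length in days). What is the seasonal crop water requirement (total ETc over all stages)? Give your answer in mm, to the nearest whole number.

initial: 0.37 × 5.26 × 25 = 48.66 mm
mid-season: 0.97 × 7.19 × 45 = 313.84 mm
late-season: 0.88 × 6.69 × 45 = 264.92 mm
Seasonal total = 627.42 mm

627 mm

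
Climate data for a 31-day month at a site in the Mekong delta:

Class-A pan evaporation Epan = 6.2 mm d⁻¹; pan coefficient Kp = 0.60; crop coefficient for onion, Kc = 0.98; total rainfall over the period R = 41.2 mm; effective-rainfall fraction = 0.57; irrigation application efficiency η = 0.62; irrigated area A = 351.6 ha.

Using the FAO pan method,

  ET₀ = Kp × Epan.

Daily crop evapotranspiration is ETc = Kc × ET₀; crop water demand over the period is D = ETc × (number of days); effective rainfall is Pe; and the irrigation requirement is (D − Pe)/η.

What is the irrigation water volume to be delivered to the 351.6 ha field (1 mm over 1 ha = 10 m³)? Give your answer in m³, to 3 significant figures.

ET₀ = 0.60 × 6.2 = 3.7200 mm/d
ETc = Kc × ET₀ = 0.98 × 3.7200 = 3.6456 mm/d
Crop demand D = ETc × 31 d = 3.6456 × 31 = 113.014 mm
Pe = 0.57 × 41.2 = 23.484 mm
D − Pe = 113.014 − 23.484 = 89.530 mm
Gross irrigation = 89.530 / 0.62 = 144.403 mm
Volume = 144.403 mm × 351.6 ha × 10 = 507720.9 m³

508000 m³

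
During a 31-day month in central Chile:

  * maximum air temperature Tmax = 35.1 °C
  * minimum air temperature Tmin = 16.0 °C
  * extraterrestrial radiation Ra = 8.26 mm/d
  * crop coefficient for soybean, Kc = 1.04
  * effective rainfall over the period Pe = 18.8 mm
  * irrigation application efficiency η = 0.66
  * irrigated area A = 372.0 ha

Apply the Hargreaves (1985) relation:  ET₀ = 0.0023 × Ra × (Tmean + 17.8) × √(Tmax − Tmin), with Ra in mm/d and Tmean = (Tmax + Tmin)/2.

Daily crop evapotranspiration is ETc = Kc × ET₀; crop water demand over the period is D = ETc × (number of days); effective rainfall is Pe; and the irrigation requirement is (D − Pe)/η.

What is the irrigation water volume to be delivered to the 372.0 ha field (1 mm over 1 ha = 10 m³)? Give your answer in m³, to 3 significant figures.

548000 m³

Tmean = (35.1 + 16.0)/2 = 25.55 °C
ET₀ = 0.0023 × 8.26 × (25.55 + 17.8) × √19.1 = 0.0023 × 8.26 × 43.35 × 4.3704 = 3.5993 mm/d
ETc = Kc × ET₀ = 1.04 × 3.5993 = 3.7433 mm/d
Crop demand D = ETc × 31 d = 3.7433 × 31 = 116.042 mm
D − Pe = 116.042 − 18.8 = 97.242 mm
Gross irrigation = 97.242 / 0.66 = 147.336 mm
Volume = 147.336 mm × 372.0 ha × 10 = 548089.9 m³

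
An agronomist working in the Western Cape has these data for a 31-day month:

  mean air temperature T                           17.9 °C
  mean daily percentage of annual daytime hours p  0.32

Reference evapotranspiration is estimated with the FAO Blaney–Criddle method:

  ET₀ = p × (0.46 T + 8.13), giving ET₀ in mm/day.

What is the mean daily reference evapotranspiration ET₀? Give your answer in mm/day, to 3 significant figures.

5.24 mm/day

ET₀ = 0.32 × (0.46 × 17.9 + 8.13) = 0.32 × 16.364 = 5.2365 mm/d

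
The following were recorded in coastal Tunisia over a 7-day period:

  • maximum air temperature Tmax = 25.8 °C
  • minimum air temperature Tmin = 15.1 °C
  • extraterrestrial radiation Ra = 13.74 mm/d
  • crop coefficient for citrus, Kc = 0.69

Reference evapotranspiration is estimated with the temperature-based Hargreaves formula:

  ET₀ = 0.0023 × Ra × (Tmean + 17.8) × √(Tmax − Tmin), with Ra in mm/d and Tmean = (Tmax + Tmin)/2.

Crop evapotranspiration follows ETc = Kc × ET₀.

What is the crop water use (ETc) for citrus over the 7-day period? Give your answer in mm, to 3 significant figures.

Tmean = (25.8 + 15.1)/2 = 20.45 °C
ET₀ = 0.0023 × 13.74 × (20.45 + 17.8) × √10.7 = 0.0023 × 13.74 × 38.25 × 3.2711 = 3.9540 mm/d
ETc = Kc × ET₀ = 0.69 × 3.9540 = 2.7283 mm/d
Over 7 days: 2.7283 × 7 = 19.098 mm

19.1 mm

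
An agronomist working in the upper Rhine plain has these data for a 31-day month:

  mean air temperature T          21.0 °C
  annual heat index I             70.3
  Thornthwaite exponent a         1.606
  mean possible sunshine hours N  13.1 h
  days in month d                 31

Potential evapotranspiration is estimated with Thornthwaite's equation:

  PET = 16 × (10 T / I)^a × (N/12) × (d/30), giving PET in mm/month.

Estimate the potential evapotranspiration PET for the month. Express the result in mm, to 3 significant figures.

105 mm

10T/I = 10 × 21.0 / 70.3 = 2.9872
(10T/I)^a = 2.9872^1.606 = 5.7980
Uncorrected PET = 16 × 5.7980 = 92.768 mm
Correction = (N/12)(d/30) = (13.1/12)(31/30) = 1.1281
PET = 92.768 × 1.1281 = 104.652 mm/month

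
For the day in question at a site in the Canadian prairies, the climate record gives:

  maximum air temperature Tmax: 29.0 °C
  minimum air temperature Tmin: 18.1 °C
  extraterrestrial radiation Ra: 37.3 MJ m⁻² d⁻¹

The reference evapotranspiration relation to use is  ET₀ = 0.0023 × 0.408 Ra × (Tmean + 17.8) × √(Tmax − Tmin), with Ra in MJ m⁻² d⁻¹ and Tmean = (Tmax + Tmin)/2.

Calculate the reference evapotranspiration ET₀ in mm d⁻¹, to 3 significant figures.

4.78 mm d⁻¹

Tmean = (29.0 + 18.1)/2 = 23.55 °C
0.408 Ra = 0.408 × 37.3 = 15.2184 mm/d equivalent
ET₀ = 0.0023 × 15.2184 × (23.55 + 17.8) × √10.9 = 0.0023 × 15.2184 × 41.35 × 3.3015 = 4.7784 mm/d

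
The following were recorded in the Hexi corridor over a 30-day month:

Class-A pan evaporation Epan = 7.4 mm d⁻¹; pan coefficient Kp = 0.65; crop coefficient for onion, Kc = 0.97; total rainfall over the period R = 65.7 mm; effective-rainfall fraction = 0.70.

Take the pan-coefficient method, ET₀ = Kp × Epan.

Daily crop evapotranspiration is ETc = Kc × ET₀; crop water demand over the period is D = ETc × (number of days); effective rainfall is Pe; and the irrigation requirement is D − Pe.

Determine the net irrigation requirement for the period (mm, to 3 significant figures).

ET₀ = 0.65 × 7.4 = 4.8100 mm/d
ETc = Kc × ET₀ = 0.97 × 4.8100 = 4.6657 mm/d
Crop demand D = ETc × 30 d = 4.6657 × 30 = 139.971 mm
Pe = 0.70 × 65.7 = 45.990 mm
D − Pe = 139.971 − 45.990 = 93.981 mm

94.0 mm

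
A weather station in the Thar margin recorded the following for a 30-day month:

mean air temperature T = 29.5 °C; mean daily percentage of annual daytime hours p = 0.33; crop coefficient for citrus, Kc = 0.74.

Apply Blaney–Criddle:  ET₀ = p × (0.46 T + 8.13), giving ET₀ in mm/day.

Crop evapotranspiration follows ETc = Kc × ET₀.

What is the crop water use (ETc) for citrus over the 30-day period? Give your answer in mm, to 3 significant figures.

ET₀ = 0.33 × (0.46 × 29.5 + 8.13) = 0.33 × 21.700 = 7.1610 mm/d
ETc = Kc × ET₀ = 0.74 × 7.1610 = 5.2991 mm/d
Over 30 days: 5.2991 × 30 = 158.973 mm

159 mm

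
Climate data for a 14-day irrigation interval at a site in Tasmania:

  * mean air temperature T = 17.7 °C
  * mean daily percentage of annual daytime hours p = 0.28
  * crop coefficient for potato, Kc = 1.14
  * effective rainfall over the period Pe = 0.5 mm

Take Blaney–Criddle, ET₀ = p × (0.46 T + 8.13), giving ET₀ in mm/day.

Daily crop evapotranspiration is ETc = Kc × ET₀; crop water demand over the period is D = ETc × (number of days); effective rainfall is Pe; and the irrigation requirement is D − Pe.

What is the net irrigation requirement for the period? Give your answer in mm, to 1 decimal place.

72.2 mm

ET₀ = 0.28 × (0.46 × 17.7 + 8.13) = 0.28 × 16.272 = 4.5562 mm/d
ETc = Kc × ET₀ = 1.14 × 4.5562 = 5.1941 mm/d
Crop demand D = ETc × 14 d = 5.1941 × 14 = 72.717 mm
D − Pe = 72.717 − 0.5 = 72.217 mm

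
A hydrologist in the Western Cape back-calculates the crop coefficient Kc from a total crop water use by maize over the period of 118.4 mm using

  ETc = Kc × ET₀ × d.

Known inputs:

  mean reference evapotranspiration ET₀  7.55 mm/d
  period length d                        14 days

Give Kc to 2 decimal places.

ETc = Kc × ET₀ × d  ⇒  Kc = ETc / (ET₀ × d)
Kc = 118.4 / (7.55 × 14) = 118.4 / 105.70 = 1.1202

1.12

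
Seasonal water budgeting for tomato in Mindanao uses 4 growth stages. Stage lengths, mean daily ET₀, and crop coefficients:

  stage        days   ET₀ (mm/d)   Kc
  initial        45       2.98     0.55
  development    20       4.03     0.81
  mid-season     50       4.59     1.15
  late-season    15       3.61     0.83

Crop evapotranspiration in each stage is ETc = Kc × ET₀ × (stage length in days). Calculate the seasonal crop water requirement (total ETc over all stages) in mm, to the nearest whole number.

initial: 0.55 × 2.98 × 45 = 73.76 mm
development: 0.81 × 4.03 × 20 = 65.29 mm
mid-season: 1.15 × 4.59 × 50 = 263.93 mm
late-season: 0.83 × 3.61 × 15 = 44.94 mm
Seasonal total = 447.92 mm

448 mm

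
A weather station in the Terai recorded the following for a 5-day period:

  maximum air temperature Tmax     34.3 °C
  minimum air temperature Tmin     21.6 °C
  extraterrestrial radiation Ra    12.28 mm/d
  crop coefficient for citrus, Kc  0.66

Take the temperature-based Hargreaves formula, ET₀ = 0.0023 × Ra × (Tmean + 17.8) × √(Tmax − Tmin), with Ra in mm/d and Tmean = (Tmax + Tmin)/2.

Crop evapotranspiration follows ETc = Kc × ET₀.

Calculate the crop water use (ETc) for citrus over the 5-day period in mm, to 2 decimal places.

Tmean = (34.3 + 21.6)/2 = 27.95 °C
ET₀ = 0.0023 × 12.28 × (27.95 + 17.8) × √12.7 = 0.0023 × 12.28 × 45.75 × 3.5637 = 4.6049 mm/d
ETc = Kc × ET₀ = 0.66 × 4.6049 = 3.0392 mm/d
Over 5 days: 3.0392 × 5 = 15.196 mm

15.20 mm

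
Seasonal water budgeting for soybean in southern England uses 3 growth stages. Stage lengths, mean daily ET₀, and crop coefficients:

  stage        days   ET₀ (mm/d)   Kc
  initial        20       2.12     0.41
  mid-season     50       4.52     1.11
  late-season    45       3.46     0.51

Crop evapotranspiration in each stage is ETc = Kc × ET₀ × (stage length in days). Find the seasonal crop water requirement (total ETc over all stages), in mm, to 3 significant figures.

348 mm

initial: 0.41 × 2.12 × 20 = 17.38 mm
mid-season: 1.11 × 4.52 × 50 = 250.86 mm
late-season: 0.51 × 3.46 × 45 = 79.41 mm
Seasonal total = 347.65 mm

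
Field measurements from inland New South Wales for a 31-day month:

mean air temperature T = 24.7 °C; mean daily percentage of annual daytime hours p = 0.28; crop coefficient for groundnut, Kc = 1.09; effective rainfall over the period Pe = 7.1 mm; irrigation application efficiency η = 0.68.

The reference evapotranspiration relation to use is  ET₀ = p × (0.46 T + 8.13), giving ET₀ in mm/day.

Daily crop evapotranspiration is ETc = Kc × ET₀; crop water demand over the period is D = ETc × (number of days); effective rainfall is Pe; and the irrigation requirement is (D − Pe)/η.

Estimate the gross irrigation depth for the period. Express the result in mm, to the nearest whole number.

261 mm

ET₀ = 0.28 × (0.46 × 24.7 + 8.13) = 0.28 × 19.492 = 5.4578 mm/d
ETc = Kc × ET₀ = 1.09 × 5.4578 = 5.9490 mm/d
Crop demand D = ETc × 31 d = 5.9490 × 31 = 184.419 mm
D − Pe = 184.419 − 7.1 = 177.319 mm
Gross irrigation = 177.319 / 0.68 = 260.763 mm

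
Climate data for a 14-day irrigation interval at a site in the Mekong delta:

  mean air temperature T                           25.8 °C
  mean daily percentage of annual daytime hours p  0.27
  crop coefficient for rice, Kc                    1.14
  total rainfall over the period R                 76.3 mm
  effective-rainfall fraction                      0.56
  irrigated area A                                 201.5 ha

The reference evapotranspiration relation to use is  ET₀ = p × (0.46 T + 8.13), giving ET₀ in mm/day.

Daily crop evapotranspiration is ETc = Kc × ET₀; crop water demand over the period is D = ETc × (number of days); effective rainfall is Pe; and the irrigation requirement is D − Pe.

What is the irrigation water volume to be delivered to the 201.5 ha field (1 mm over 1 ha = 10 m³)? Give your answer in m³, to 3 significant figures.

87500 m³

ET₀ = 0.27 × (0.46 × 25.8 + 8.13) = 0.27 × 19.998 = 5.3995 mm/d
ETc = Kc × ET₀ = 1.14 × 5.3995 = 6.1554 mm/d
Crop demand D = ETc × 14 d = 6.1554 × 14 = 86.176 mm
Pe = 0.56 × 76.3 = 42.728 mm
D − Pe = 86.176 − 42.728 = 43.448 mm
Volume = 43.448 mm × 201.5 ha × 10 = 87547.7 m³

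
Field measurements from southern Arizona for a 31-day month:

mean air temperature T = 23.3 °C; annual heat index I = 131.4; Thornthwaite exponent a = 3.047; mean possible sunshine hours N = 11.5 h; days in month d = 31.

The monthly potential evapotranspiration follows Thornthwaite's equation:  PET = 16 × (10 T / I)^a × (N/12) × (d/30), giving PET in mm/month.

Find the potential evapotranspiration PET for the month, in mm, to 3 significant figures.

90.8 mm

10T/I = 10 × 23.3 / 131.4 = 1.7732
(10T/I)^a = 1.7732^3.047 = 5.7275
Uncorrected PET = 16 × 5.7275 = 91.640 mm
Correction = (N/12)(d/30) = (11.5/12)(31/30) = 0.9903
PET = 91.640 × 0.9903 = 90.751 mm/month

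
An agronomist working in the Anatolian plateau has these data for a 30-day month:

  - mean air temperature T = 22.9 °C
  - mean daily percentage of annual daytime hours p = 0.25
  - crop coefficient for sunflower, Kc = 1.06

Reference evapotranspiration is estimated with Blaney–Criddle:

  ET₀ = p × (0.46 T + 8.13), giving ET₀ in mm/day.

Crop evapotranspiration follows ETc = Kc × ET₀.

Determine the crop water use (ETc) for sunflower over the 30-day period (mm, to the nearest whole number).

148 mm

ET₀ = 0.25 × (0.46 × 22.9 + 8.13) = 0.25 × 18.664 = 4.6660 mm/d
ETc = Kc × ET₀ = 1.06 × 4.6660 = 4.9460 mm/d
Over 30 days: 4.9460 × 30 = 148.380 mm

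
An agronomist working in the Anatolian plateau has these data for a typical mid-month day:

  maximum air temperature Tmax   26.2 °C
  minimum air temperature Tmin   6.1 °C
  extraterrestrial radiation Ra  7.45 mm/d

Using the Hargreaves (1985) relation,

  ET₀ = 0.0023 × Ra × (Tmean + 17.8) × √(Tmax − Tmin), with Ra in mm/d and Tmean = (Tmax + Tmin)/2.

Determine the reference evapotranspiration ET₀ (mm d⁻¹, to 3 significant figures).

Tmean = (26.2 + 6.1)/2 = 16.15 °C
ET₀ = 0.0023 × 7.45 × (16.15 + 17.8) × √20.1 = 0.0023 × 7.45 × 33.95 × 4.4833 = 2.6081 mm/d

2.61 mm d⁻¹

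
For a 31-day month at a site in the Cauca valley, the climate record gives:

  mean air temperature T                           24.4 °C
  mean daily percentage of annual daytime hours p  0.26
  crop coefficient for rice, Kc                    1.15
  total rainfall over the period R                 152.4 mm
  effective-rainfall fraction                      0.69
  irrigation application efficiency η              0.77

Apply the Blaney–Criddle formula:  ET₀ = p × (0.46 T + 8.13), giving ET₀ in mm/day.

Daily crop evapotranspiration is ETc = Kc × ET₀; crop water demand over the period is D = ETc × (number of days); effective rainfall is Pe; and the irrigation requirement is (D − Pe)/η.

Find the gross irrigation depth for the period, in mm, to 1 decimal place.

96.4 mm

ET₀ = 0.26 × (0.46 × 24.4 + 8.13) = 0.26 × 19.354 = 5.0320 mm/d
ETc = Kc × ET₀ = 1.15 × 5.0320 = 5.7868 mm/d
Crop demand D = ETc × 31 d = 5.7868 × 31 = 179.391 mm
Pe = 0.69 × 152.4 = 105.156 mm
D − Pe = 179.391 − 105.156 = 74.235 mm
Gross irrigation = 74.235 / 0.77 = 96.409 mm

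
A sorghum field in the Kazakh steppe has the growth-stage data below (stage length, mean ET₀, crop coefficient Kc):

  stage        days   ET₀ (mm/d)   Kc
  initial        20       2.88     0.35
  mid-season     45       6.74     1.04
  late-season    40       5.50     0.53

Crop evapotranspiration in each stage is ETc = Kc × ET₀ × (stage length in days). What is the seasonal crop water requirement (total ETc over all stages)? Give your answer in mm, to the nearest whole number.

452 mm

initial: 0.35 × 2.88 × 20 = 20.16 mm
mid-season: 1.04 × 6.74 × 45 = 315.43 mm
late-season: 0.53 × 5.50 × 40 = 116.60 mm
Seasonal total = 452.19 mm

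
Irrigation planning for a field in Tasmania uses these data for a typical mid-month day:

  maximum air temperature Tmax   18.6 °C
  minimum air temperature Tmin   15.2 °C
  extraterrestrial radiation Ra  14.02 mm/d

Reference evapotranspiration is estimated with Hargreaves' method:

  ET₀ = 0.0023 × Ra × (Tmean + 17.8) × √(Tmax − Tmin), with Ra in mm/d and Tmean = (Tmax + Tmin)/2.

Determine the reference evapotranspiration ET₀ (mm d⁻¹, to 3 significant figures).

Tmean = (18.6 + 15.2)/2 = 16.90 °C
ET₀ = 0.0023 × 14.02 × (16.90 + 17.8) × √3.4 = 0.0023 × 14.02 × 34.70 × 1.8439 = 2.0632 mm/d

2.06 mm d⁻¹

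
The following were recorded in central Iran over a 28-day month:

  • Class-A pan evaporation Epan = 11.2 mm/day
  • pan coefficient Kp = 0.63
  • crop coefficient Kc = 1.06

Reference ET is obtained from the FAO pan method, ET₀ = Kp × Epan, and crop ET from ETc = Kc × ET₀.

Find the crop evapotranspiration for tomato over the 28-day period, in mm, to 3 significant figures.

ET₀ = 0.63 × 11.2 = 7.0560 mm/d
ETc = Kc × ET₀ = 1.06 × 7.0560 = 7.4794 mm/d
Over 28 days: 7.4794 × 28 = 209.423 mm

209 mm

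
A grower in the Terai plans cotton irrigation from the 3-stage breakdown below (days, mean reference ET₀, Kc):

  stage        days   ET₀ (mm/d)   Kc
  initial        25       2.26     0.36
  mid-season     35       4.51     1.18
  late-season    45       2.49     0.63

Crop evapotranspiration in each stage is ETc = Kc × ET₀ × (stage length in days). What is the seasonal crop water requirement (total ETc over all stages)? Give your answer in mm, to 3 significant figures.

277 mm

initial: 0.36 × 2.26 × 25 = 20.34 mm
mid-season: 1.18 × 4.51 × 35 = 186.26 mm
late-season: 0.63 × 2.49 × 45 = 70.59 mm
Seasonal total = 277.19 mm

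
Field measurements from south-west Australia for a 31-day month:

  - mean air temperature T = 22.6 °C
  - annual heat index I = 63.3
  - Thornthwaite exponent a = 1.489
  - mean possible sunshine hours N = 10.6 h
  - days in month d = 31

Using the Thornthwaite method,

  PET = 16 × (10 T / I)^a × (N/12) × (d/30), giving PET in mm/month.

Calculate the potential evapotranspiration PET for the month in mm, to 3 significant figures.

10T/I = 10 × 22.6 / 63.3 = 3.5703
(10T/I)^a = 3.5703^1.489 = 6.6524
Uncorrected PET = 16 × 6.6524 = 106.438 mm
Correction = (N/12)(d/30) = (10.6/12)(31/30) = 0.9128
PET = 106.438 × 0.9128 = 97.157 mm/month

97.2 mm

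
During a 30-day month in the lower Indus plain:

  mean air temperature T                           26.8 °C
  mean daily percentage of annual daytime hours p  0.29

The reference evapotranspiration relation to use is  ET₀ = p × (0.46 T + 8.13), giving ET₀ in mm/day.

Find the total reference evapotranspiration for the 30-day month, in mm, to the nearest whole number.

178 mm

ET₀ = 0.29 × (0.46 × 26.8 + 8.13) = 0.29 × 20.458 = 5.9328 mm/d
Monthly total = 5.9328 × 30 = 177.984 mm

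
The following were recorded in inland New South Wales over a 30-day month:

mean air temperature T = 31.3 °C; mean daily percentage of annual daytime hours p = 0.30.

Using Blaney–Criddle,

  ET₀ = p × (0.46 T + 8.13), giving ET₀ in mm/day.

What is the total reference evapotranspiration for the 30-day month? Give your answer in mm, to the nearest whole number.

203 mm

ET₀ = 0.30 × (0.46 × 31.3 + 8.13) = 0.30 × 22.528 = 6.7584 mm/d
Monthly total = 6.7584 × 30 = 202.752 mm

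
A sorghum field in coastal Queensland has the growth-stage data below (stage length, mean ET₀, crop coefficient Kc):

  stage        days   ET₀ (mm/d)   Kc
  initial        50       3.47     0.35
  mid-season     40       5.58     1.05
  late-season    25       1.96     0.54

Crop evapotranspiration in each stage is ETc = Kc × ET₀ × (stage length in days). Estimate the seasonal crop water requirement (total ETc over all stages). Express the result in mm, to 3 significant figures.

initial: 0.35 × 3.47 × 50 = 60.73 mm
mid-season: 1.05 × 5.58 × 40 = 234.36 mm
late-season: 0.54 × 1.96 × 25 = 26.46 mm
Seasonal total = 321.55 mm

322 mm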